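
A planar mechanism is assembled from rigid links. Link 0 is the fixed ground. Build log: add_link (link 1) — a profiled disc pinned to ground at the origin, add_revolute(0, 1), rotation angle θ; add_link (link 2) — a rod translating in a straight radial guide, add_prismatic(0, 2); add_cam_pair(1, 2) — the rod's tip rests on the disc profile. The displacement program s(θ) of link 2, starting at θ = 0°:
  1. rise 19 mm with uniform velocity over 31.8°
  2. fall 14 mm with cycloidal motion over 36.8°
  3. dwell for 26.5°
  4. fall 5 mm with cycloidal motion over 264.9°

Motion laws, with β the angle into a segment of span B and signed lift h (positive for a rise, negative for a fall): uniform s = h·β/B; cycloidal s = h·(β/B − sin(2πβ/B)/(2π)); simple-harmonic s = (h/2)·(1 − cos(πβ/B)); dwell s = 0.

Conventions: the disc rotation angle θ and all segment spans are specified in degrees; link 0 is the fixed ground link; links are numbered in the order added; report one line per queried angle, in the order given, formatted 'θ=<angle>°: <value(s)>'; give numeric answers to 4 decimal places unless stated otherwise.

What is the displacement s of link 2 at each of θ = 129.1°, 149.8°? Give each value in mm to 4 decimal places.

seg 1 [0°–31.8°] uniform, h=19: full span → s += 19 → s = 19.0000
seg 2 [31.8°–68.6°] cycloidal, h=-14: full span → s += -14 → s = 5.0000
seg 3 [68.6°–95.1°] dwell: s stays 5.0000
seg 4 [95.1°–360°] cycloidal, h=-5: θ=129.1° here. β=34, B=264.9. -5·(0.1284 − sin(2π·0.1284)/(2π)) = -0.0673 → s = 4.9327
seg 4 [95.1°–360°] cycloidal, h=-5: θ=149.8° here. β=54.7, B=264.9. -5·(0.2065 − sin(2π·0.2065)/(2π)) = -0.2662 → s = 4.7338

θ=129.1°: 4.9327
θ=149.8°: 4.7338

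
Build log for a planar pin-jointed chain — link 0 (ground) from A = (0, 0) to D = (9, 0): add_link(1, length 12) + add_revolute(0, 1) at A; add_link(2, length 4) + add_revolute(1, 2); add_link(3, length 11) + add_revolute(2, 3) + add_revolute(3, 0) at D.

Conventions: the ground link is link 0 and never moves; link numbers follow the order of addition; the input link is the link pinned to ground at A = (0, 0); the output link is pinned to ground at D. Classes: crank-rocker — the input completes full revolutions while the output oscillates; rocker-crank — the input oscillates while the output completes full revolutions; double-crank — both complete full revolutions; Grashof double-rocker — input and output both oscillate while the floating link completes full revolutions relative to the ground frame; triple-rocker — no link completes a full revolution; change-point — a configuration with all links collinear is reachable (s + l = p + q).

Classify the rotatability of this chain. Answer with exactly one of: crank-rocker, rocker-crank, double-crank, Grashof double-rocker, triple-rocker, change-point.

lengths: ground=9, input=12, coupler=4, output=11
sorted: s=4 (shortest), l=12 (longest), p+q=20
s + l = 16 vs p + q = 20
s + l < p + q (Grashof) with shortest = coupler link → Grashof double-rocker

Grashof double-rocker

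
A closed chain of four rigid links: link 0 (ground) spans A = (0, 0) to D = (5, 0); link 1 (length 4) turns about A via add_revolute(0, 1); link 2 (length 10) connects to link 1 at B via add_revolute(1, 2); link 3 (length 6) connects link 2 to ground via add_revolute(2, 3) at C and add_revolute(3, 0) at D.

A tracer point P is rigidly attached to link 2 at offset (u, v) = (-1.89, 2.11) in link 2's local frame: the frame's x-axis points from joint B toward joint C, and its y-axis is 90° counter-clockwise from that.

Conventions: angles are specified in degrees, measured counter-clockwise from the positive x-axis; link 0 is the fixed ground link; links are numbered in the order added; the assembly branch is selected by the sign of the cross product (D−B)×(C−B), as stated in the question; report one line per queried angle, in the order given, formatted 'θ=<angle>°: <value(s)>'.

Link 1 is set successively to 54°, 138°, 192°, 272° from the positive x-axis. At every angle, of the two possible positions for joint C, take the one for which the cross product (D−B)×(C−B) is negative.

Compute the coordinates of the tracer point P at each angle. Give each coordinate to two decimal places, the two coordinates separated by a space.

A=(0,0), D=(5.00,0)
θ=54°: B = A + 4.00·(cos54°, sin54°) = (2.3511, 3.2361)
θ=54°: |BD| = 4.1819
θ=54°: circle(B,10.00) ∩ circle(D,6.00): a=9.7429, h=2.2529
θ=54°:   candidates: C₊=(10.2657,-2.8762) cross=9.421; C₋=(6.7790,-5.7302) cross=-9.421
θ=54°:   branch - wants cross < 0 → take C=(6.7790,-5.7302) (cross=-9.421)
θ=54°: ex = (C−B)/|BC| = (0.4428,-0.8966); ey = (0.8966,0.4428)
θ=54°: P = B + -1.89·ex + 2.11·ey = (3.4061,5.8650)
θ=138°: B = A + 4.00·(cos138°, sin138°) = (-2.9726, 2.6765)
θ=138°: |BD| = 8.4099
θ=138°: circle(B,10.00) ∩ circle(D,6.00): a=8.0100, h=5.9867
θ=138°:   candidates: C₊=(6.5262,5.8026) cross=50.347; C₋=(2.7156,-5.5481) cross=-50.347
θ=138°:   branch - wants cross < 0 → take C=(2.7156,-5.5481) (cross=-50.347)
θ=138°: ex = (C−B)/|BC| = (0.5688,-0.8225); ey = (0.8225,0.5688)
θ=138°: P = B + -1.89·ex + 2.11·ey = (-2.3122,5.4312)
θ=192°: B = A + 4.00·(cos192°, sin192°) = (-3.9126, -0.8316)
θ=192°: |BD| = 8.9513
θ=192°: circle(B,10.00) ∩ circle(D,6.00): a=8.0506, h=5.9320
θ=192°:   candidates: C₊=(3.5520,5.8227) cross=53.099; C₋=(4.6543,-5.9900) cross=-53.099
θ=192°:   branch - wants cross < 0 → take C=(4.6543,-5.9900) (cross=-53.099)
θ=192°: ex = (C−B)/|BC| = (0.8567,-0.5158); ey = (0.5158,0.8567)
θ=192°: P = B + -1.89·ex + 2.11·ey = (-4.4433,1.9509)
θ=272°: B = A + 4.00·(cos272°, sin272°) = (0.1396, -3.9976)
θ=272°: |BD| = 6.2932
θ=272°: circle(B,10.00) ∩ circle(D,6.00): a=8.2315, h=5.6783
θ=272°:   candidates: C₊=(2.8900,5.6168) cross=35.734; C₋=(10.1040,-3.1543) cross=-35.734
θ=272°:   branch - wants cross < 0 → take C=(10.1040,-3.1543) (cross=-35.734)
θ=272°: ex = (C−B)/|BC| = (0.9964,0.0843); ey = (-0.0843,0.9964)
θ=272°: P = B + -1.89·ex + 2.11·ey = (-1.9216,-2.0545)

θ=54°: 3.41 5.86
θ=138°: -2.31 5.43
θ=192°: -4.44 1.95
θ=272°: -1.92 -2.05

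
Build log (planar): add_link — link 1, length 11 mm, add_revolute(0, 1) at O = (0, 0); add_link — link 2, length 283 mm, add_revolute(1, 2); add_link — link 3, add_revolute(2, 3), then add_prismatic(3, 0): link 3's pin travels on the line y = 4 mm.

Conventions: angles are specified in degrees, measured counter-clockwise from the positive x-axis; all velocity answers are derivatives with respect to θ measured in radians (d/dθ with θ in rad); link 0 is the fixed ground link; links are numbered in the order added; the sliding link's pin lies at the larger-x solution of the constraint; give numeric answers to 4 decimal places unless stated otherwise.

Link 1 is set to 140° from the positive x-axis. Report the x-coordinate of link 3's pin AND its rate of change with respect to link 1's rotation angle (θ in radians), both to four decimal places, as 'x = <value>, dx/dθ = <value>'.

geometry: r = 11 mm, L = 283 mm, e = 4 mm
crank pin P = (r cos θ, r sin θ) = (-8.426489, 7.070664)
h = r sin θ − e = 7.070664 − 4 = 3.070664
x = r cos θ + √(L² − h²) = -8.426489 + 282.983341 = 274.556852
dx/dθ = −r sin θ − h·r cos θ/√(L² − h²) (θ in radians; h = 3.070664) = -6.979228

x = 274.5569, dx/dθ = -6.9792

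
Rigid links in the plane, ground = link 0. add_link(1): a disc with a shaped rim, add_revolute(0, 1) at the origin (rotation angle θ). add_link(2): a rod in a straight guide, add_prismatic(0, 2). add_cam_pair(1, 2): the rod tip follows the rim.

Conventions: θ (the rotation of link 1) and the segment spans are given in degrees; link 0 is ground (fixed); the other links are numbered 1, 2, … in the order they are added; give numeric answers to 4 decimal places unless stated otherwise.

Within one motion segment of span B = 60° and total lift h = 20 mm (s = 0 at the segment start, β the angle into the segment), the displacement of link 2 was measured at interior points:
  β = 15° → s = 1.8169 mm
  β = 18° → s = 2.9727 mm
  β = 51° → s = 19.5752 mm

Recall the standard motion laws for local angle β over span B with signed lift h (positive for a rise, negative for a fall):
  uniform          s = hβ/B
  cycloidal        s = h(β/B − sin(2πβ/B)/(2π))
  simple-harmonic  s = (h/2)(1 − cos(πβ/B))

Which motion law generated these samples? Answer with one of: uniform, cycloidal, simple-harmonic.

candidates at β/B = r: uniform s = h·r (linear in β); cycloidal s = h·(r − sin(2πr)/(2π)); simple-harmonic s = (h/2)(1 − cos(πr))
β=15°: printed 1.8169 | uniform 5.0000, cycloidal 1.8169, simple-harmonic 2.9289
β=18°: printed 2.9727 | uniform 6.0000, cycloidal 2.9727, simple-harmonic 4.1221
β=51°: printed 19.5752 | uniform 17.0000, cycloidal 19.5752, simple-harmonic 18.9101
only one law matches every sample → cycloidal

cycloidal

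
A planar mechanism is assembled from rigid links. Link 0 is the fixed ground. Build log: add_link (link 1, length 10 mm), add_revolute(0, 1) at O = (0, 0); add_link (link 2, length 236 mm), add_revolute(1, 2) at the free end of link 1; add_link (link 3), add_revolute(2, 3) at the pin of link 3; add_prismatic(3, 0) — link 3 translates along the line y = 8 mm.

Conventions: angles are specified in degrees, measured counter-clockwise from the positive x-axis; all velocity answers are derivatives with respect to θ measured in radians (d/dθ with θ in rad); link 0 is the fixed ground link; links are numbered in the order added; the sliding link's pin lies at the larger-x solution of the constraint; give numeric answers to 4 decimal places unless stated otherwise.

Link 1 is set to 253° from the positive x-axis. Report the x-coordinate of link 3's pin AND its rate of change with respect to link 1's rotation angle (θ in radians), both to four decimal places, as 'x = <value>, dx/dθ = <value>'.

geometry: r = 10 mm, L = 236 mm, e = 8 mm
crank pin P = (r cos θ, r sin θ) = (-2.923717, -9.563048)
h = r sin θ − e = -9.563048 − 8 = -17.563048
x = r cos θ + √(L² − h²) = -2.923717 + 235.345574 = 232.421857
dx/dθ = −r sin θ − h·r cos θ/√(L² − h²) (θ in radians; h = -17.563048) = 9.344860

x = 232.4219, dx/dθ = 9.3449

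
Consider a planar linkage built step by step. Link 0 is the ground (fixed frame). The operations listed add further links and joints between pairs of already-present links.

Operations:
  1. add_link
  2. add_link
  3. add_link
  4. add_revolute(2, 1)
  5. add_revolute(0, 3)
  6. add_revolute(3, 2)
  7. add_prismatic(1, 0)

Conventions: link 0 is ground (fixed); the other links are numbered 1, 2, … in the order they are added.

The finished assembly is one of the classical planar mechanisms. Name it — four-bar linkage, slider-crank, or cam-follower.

links: 4 (incl. ground); joints: 3 revolute, 1 prismatic, 0 higher (cam) pair, forming one closed loop
4 links, 3 revolutes + 1 prismatic in one loop → slider-crank

slider-crank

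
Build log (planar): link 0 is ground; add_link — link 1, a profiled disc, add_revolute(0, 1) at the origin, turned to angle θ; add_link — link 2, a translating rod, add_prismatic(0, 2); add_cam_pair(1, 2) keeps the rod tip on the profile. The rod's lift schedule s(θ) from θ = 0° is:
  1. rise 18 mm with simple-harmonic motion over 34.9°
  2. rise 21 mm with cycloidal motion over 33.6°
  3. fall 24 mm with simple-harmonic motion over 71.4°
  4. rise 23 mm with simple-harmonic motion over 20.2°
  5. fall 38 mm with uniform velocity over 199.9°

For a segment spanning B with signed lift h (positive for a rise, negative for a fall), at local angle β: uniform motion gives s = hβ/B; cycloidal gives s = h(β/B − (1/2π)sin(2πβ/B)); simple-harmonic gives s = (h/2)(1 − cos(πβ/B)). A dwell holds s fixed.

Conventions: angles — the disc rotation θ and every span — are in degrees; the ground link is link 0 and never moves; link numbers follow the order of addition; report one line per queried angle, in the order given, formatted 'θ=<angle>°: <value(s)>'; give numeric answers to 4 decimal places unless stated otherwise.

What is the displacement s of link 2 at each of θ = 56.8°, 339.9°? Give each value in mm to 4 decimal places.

seg 1 [0°–34.9°] simple-harmonic, h=18: full span → s += 18 → s = 18.0000
seg 2 [34.9°–68.5°] cycloidal, h=21: θ=56.8° here. β=21.9, B=33.6. 21·(0.6518 − sin(2π·0.6518)/(2π)) = 16.4133 → s = 34.4133
seg 2 [34.9°–68.5°] cycloidal, h=21: full span → s += 21 → s = 39.0000
seg 3 [68.5°–139.9°] simple-harmonic, h=-24: full span → s += -24 → s = 15.0000
seg 4 [139.9°–160.1°] simple-harmonic, h=23: full span → s += 23 → s = 38.0000
seg 5 [160.1°–360°] uniform, h=-38: θ=339.9° here. β=179.8, B=199.9. -38·179.8/199.9 = -34.1791 → s = 3.8209

θ=56.8°: 34.4133
θ=339.9°: 3.8209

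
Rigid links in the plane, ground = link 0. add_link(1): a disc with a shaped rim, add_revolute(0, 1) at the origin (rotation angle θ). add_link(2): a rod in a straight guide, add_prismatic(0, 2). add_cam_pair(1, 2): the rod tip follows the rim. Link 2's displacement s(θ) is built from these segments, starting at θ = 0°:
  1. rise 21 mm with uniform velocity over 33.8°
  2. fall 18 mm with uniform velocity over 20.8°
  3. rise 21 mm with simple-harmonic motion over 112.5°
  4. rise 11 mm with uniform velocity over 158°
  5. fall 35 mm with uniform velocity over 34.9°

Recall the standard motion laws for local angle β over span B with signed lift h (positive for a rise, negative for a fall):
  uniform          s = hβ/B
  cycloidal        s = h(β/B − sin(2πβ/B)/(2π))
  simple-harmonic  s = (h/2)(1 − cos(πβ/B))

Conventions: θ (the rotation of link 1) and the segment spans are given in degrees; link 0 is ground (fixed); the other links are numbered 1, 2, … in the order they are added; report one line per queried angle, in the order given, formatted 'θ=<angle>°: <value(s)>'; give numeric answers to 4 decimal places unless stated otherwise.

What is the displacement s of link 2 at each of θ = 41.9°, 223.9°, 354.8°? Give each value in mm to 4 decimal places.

segment 1 (0° to 33.8°, uniform, h = 21) is passed completely: s = 0.0000 + (21) = 21.0000
θ = 41.9° falls in segment 2 (33.8° to 54.6°, uniform, h = -18): β = 41.9 − 33.8 = 8.1°, B = 20.8°; Δs = -18·8.1/20.8 = -7.0096; s = 21.0000 − 7.0096 = 13.9904
segment 2 (33.8° to 54.6°, uniform, h = -18) is passed completely: s = 21.0000 + (-18) = 3.0000
segment 3 (54.6° to 167.1°, simple-harmonic, h = 21) is passed completely: s = 3.0000 + (21) = 24.0000
θ = 223.9° falls in segment 4 (167.1° to 325.1°, uniform, h = 11): β = 223.9 − 167.1 = 56.8°, B = 158°; Δs = 11·56.8/158 = 3.9544; s = 24.0000 + 3.9544 = 27.9544
segment 4 (167.1° to 325.1°, uniform, h = 11) is passed completely: s = 24.0000 + (11) = 35.0000
θ = 354.8° falls in segment 5 (325.1° to 360°, uniform, h = -35): β = 354.8 − 325.1 = 29.7°, B = 34.9°; Δs = -35·29.7/34.9 = -29.7851; s = 35.0000 − 29.7851 = 5.2149

θ=41.9°: 13.9904
θ=223.9°: 27.9544
θ=354.8°: 5.2149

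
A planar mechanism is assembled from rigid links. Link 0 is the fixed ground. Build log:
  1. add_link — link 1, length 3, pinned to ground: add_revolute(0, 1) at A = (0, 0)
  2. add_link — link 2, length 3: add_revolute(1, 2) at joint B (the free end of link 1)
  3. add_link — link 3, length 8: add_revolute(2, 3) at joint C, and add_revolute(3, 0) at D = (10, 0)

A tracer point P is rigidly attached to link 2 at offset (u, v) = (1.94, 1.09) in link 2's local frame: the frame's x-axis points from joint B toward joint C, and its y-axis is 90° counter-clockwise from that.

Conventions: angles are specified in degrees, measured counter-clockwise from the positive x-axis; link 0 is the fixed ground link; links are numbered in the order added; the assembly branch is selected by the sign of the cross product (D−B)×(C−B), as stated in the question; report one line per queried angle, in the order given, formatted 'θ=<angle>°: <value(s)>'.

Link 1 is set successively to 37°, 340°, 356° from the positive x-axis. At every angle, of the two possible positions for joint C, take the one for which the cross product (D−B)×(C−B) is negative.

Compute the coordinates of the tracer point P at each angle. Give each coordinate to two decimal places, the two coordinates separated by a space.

A=(0,0), D=(10.00,0)
θ=37°: B = A + 3.00·(cos37°, sin37°) = (2.3959, 1.8054)
θ=37°: |BD| = 7.8155
θ=37°: circle(B,3.00) ∩ circle(D,8.00): a=0.3891, h=2.9747
θ=37°:   candidates: C₊=(3.4616,4.6098) cross=23.248; C₋=(2.0873,-1.1786) cross=-23.248
θ=37°:   branch - wants cross < 0 → take C=(2.0873,-1.1786) (cross=-23.248)
θ=37°: ex = (C−B)/|BC| = (-0.1029,-0.9947); ey = (0.9947,-0.1029)
θ=37°: P = B + 1.94·ex + 1.09·ey = (3.2806,-0.2364)
θ=340°: B = A + 3.00·(cos340°, sin340°) = (2.8191, -1.0261)
θ=340°: |BD| = 7.2539
θ=340°: circle(B,3.00) ∩ circle(D,8.00): a=-0.1642, h=2.9955
θ=340°:   candidates: C₊=(2.2329,1.9161) cross=21.729; C₋=(3.0803,-4.0147) cross=-21.729
θ=340°:   branch - wants cross < 0 → take C=(3.0803,-4.0147) (cross=-21.729)
θ=340°: ex = (C−B)/|BC| = (0.0871,-0.9962); ey = (0.9962,0.0871)
θ=340°: P = B + 1.94·ex + 1.09·ey = (4.0739,-2.8638)
θ=356°: B = A + 3.00·(cos356°, sin356°) = (2.9927, -0.2093)
θ=356°: |BD| = 7.0104
θ=356°: circle(B,3.00) ∩ circle(D,8.00): a=-0.4175, h=2.9708
θ=356°:   candidates: C₊=(2.4867,2.7477) cross=20.827; C₋=(2.6641,-3.1912) cross=-20.827
θ=356°:   branch - wants cross < 0 → take C=(2.6641,-3.1912) (cross=-20.827)
θ=356°: ex = (C−B)/|BC| = (-0.1095,-0.9940); ey = (0.9940,-0.1095)
θ=356°: P = B + 1.94·ex + 1.09·ey = (3.8636,-2.2570)

θ=37°: 3.28 -0.24
θ=340°: 4.07 -2.86
θ=356°: 3.86 -2.26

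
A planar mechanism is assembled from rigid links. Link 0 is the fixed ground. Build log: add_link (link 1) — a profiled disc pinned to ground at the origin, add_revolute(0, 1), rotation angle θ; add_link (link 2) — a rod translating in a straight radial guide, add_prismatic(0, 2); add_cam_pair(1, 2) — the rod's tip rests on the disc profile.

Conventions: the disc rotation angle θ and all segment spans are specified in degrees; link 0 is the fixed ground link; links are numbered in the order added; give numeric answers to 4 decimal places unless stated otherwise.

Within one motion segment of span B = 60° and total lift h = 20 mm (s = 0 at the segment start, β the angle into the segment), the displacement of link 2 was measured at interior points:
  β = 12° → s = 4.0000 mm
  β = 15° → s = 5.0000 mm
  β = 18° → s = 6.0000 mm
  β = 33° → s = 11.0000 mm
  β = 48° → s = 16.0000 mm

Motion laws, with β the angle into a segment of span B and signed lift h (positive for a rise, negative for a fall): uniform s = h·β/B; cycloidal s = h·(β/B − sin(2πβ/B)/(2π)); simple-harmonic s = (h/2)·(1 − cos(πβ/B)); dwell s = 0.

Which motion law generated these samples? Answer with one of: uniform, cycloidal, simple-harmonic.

candidates at β/B = r: uniform s = h·r (linear in β); cycloidal s = h·(r − sin(2πr)/(2π)); simple-harmonic s = (h/2)(1 − cos(πr))
β=12°: printed 4.0000 | uniform 4.0000, cycloidal 0.9727, simple-harmonic 1.9098
β=15°: printed 5.0000 | uniform 5.0000, cycloidal 1.8169, simple-harmonic 2.9289
β=18°: printed 6.0000 | uniform 6.0000, cycloidal 2.9727, simple-harmonic 4.1221
β=33°: printed 11.0000 | uniform 11.0000, cycloidal 11.9836, simple-harmonic 11.5643
β=48°: printed 16.0000 | uniform 16.0000, cycloidal 19.0273, simple-harmonic 18.0902
only one law matches every sample → uniform

uniform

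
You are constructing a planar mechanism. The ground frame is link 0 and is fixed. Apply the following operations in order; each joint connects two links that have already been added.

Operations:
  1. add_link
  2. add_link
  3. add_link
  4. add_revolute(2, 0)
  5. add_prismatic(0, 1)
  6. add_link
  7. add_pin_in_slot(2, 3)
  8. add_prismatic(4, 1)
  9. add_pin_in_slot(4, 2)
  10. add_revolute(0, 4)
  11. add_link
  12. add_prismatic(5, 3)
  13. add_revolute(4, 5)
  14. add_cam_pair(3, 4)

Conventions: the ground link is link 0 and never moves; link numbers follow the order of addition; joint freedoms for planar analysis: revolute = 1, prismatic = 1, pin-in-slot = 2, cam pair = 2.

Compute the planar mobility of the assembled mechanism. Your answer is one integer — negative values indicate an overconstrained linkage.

(L,J1,J2)=(1,0,0); link0 fixed
link1: (2,0,0)
link2: (3,0,0)
link3: (4,0,0)
R 2-0 [J1]: (4,1,0)
P 0-1 [J1]: (4,2,0)
link4: (5,2,0)
PS 2-3 [J2]: (5,2,1)
P 4-1 [J1]: (5,3,1)
PS 4-2 [J2]: (5,3,2)
R 0-4 [J1]: (5,4,2)
link5: (6,4,2)
P 5-3 [J1]: (6,5,2)
R 4-5 [J1]: (6,6,2)
C 3-4 [J2]: (6,6,3)
Grübler: 3·5 − 2·6 − 3 = 0

M = 0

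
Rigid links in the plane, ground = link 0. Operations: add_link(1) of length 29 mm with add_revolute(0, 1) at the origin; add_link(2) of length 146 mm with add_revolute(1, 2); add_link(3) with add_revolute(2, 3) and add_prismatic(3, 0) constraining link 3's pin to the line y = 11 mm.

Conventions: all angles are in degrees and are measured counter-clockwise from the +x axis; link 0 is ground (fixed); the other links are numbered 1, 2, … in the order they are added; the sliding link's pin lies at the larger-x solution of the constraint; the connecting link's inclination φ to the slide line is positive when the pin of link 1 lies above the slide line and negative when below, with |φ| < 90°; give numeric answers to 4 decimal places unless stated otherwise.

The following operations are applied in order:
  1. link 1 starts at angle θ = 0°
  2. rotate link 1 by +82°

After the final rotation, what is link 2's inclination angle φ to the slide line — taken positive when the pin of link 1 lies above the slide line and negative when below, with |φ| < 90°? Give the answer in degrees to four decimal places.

geometry: r = 29 mm, L = 146 mm, e = 11 mm; θ starts at 0°
rotate link 1 by +82°: θ ← 0° +82° = 82°
h = r sin θ − e = 28.717774 − 11 = 17.717774
sin φ = h / L = 17.717774 / 146 = 0.12135462
φ = arcsin(0.12135462) = 6.970288°

6.9703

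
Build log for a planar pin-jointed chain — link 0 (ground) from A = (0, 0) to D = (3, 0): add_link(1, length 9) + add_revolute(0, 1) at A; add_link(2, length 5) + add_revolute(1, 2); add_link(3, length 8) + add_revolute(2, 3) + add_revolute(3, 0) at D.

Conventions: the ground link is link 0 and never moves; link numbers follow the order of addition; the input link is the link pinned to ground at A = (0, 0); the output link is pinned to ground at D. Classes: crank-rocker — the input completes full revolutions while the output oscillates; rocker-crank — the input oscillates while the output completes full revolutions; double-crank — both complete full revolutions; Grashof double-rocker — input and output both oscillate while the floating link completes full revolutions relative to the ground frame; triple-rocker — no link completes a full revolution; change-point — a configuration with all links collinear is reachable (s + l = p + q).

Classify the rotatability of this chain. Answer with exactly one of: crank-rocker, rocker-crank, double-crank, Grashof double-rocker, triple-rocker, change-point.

lengths: ground=3, input=9, coupler=5, output=8
sorted: s=3 (shortest), l=9 (longest), p+q=13
s + l = 12 vs p + q = 13
s + l < p + q (Grashof) with shortest = ground link → double-crank

double-crank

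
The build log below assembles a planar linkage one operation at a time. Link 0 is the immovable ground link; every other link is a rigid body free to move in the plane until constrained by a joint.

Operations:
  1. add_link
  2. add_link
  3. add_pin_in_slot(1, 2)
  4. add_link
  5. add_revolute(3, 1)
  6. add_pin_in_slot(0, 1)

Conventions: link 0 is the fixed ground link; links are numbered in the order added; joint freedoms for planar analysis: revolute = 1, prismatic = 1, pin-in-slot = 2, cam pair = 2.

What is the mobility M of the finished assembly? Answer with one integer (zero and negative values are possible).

L=1 J1=0 J2=0
add link → L=2 J1=0 J2=0
add link → L=3 J1=0 J2=0
PS@1,2 dof=2 J2 → L=3 J1=0 J2=1
add link → L=4 J1=0 J2=1
R@3,1 dof=1 J1 → L=4 J1=1 J2=1
PS@0,1 dof=2 J2 → L=4 J1=1 J2=2
M=3(L−1)−2J1−J2=3·3−2·1−2=5

M = 5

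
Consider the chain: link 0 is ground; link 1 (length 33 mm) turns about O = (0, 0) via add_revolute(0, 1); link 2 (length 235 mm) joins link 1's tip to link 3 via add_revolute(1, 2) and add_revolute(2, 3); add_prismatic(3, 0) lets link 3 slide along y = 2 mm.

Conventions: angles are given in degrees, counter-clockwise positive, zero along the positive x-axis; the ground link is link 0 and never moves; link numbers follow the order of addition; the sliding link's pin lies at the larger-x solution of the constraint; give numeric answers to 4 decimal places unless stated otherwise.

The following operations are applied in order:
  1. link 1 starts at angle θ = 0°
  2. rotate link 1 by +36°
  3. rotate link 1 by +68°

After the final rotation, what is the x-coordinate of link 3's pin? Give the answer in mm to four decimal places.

geometry: r = 33 mm, L = 235 mm, e = 2 mm; θ starts at 0°
rotate link 1 by +36°: θ ← 0° +36° = 36°
rotate link 1 by +68°: θ ← 36° +68° = 104°
crank pin P = (r cos θ, r sin θ) = (-7.983423, 32.019759)
h = r sin θ − e = 32.019759 − 2 = 30.019759
x = r cos θ + √(L² − h²) = -7.983423 + 233.074696 = 225.091274

225.0913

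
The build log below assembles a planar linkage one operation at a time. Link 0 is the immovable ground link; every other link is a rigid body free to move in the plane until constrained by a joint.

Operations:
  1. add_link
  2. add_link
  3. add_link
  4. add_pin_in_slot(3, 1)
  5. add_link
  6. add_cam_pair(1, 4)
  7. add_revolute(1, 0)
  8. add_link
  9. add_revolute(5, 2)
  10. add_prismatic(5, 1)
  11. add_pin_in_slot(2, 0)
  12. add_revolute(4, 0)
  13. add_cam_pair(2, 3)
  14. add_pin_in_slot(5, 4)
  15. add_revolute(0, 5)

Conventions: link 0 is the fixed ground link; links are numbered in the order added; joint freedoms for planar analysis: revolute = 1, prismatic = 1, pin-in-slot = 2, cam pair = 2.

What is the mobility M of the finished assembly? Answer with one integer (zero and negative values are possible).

link 0 = ground. State L|J1|J2 = 1|0|0
+link1  2|0|0
+link2  3|0|0
+link3  4|0|0
PS(3,1) f=2→J2  4|0|1
+link4  5|0|1
C(1,4) f=2→J2  5|0|2
R(1,0) f=1→J1  5|1|2
+link5  6|1|2
R(5,2) f=1→J1  6|2|2
P(5,1) f=1→J1  6|3|2
PS(2,0) f=2→J2  6|3|3
R(4,0) f=1→J1  6|4|3
C(2,3) f=2→J2  6|4|4
PS(5,4) f=2→J2  6|4|5
R(0,5) f=1→J1  6|5|5
M = 3(6−1)−2·5−5 = 15−10−5 = 0

M = 0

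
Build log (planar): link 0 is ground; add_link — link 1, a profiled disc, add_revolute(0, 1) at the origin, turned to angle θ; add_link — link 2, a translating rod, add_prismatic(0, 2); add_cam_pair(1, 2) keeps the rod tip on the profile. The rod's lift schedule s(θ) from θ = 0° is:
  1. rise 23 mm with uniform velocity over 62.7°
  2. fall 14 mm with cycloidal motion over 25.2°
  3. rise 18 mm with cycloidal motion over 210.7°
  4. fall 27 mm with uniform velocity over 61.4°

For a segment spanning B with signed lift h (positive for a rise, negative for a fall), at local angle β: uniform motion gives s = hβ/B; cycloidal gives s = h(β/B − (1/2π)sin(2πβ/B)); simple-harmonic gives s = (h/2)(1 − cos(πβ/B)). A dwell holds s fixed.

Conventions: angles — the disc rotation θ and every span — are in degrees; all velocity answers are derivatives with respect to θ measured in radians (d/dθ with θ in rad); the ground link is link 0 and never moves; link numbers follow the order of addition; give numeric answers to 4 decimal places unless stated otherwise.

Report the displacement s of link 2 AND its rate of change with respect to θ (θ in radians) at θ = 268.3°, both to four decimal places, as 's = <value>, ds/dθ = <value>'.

seg 1 [0°–62.7°] uniform, h=23: full span → s += 23 → s = 23.0000
seg 2 [62.7°–87.9°] cycloidal, h=-14: full span → s += -14 → s = 9.0000
seg 3 [87.9°–298.6°] cycloidal, h=18: θ=268.3° here. β=180.4, B=210.7. 18·(0.8562 − sin(2π·0.8562)/(2π)) = 17.6619 → s = 26.6619
velocity in seg [87.9°–298.6°] (cycloidal), θ in radians: β = 180.4° = 3.1486 rad, B = 210.7° = 3.6774 rad; ds/dθ = (h/B)(1 − cos(2πβ/B)) = (18/3.6774)(1 − cos(2π·0.8562)) = 1.865802 mm/rad

s = 26.6619, ds/dθ = 1.8658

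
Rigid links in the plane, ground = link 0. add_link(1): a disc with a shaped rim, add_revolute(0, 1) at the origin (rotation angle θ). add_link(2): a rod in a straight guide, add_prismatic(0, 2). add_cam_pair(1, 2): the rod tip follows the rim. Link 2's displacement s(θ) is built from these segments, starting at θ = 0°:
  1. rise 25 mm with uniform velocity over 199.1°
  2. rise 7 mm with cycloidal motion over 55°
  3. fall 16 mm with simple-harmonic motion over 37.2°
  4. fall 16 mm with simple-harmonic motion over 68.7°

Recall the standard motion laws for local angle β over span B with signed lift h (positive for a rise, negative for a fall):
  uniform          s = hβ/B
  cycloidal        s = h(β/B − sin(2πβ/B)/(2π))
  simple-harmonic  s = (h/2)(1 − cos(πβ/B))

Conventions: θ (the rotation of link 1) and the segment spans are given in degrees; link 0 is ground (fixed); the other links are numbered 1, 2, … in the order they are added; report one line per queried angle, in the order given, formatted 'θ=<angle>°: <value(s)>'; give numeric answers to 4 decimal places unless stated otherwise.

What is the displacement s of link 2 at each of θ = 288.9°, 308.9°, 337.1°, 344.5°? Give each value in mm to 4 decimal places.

segment 1 (0° to 199.1°, uniform, h = 25) is passed completely: s = 0.0000 + (25) = 25.0000
segment 2 (199.1° to 254.1°, cycloidal, h = 7) is passed completely: s = 25.0000 + (7) = 32.0000
θ = 288.9° falls in segment 3 (254.1° to 291.3°, simple-harmonic, h = -16): β = 288.9 − 254.1 = 34.8°, B = 37.2°; Δs = -16/2·(1 − cos(π·0.9355)) = -15.8362; s = 32.0000 − 15.8362 = 16.1638
segment 3 (254.1° to 291.3°, simple-harmonic, h = -16) is passed completely: s = 32.0000 + (-16) = 16.0000
θ = 308.9° falls in segment 4 (291.3° to 360°, simple-harmonic, h = -16): β = 308.9 − 291.3 = 17.6°, B = 68.7°; Δs = -16/2·(1 − cos(π·0.2562)) = -2.4541; s = 16.0000 − 2.4541 = 13.5459
θ = 337.1° falls in segment 4 (291.3° to 360°, simple-harmonic, h = -16): β = 337.1 − 291.3 = 45.8°, B = 68.7°; Δs = -16/2·(1 − cos(π·0.6667)) = -12.0000; s = 16.0000 − 12.0000 = 4.0000
θ = 344.5° falls in segment 4 (291.3° to 360°, simple-harmonic, h = -16): β = 344.5 − 291.3 = 53.2°, B = 68.7°; Δs = -16/2·(1 − cos(π·0.7744)) = -14.0731; s = 16.0000 − 14.0731 = 1.9269

θ=288.9°: 16.1638
θ=308.9°: 13.5459
θ=337.1°: 4.0000
θ=344.5°: 1.9269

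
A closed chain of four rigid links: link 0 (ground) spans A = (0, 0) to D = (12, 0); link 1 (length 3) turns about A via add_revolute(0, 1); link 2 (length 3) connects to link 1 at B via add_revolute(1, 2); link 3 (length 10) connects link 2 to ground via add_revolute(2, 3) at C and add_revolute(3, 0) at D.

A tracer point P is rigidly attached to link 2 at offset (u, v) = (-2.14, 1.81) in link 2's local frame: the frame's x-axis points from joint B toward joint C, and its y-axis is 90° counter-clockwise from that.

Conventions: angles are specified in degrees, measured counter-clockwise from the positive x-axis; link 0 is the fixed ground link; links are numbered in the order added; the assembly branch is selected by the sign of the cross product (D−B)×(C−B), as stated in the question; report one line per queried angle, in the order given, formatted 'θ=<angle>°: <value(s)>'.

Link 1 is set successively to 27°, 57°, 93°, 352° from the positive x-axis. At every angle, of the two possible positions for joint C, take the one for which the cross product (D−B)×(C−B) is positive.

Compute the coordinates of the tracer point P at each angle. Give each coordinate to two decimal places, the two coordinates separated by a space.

A=(0,0), D=(12.00,0)
θ=27°: B = A + 3.00·(cos27°, sin27°) = (2.6730, 1.3620)
θ=27°: |BD| = 9.4259
θ=27°: circle(B,3.00) ∩ circle(D,10.00): a=-0.1142, h=2.9978
θ=27°:   candidates: C₊=(2.9932,4.3448) cross=28.257; C₋=(2.1269,-1.5879) cross=-28.257
θ=27°:   branch + wants cross > 0 → take C=(2.9932,4.3448) (cross=28.257)
θ=27°: ex = (C−B)/|BC| = (0.1067,0.9943); ey = (-0.9943,0.1067)
θ=27°: P = B + -2.14·ex + 1.81·ey = (0.6450,-0.5726)
θ=57°: B = A + 3.00·(cos57°, sin57°) = (1.6339, 2.5160)
θ=57°: |BD| = 10.6671
θ=57°: circle(B,3.00) ∩ circle(D,10.00): a=1.0681, h=2.8034
θ=57°:   candidates: C₊=(3.3331,4.9884) cross=29.904; C₋=(2.0106,-0.4602) cross=-29.904
θ=57°:   branch + wants cross > 0 → take C=(3.3331,4.9884) (cross=29.904)
θ=57°: ex = (C−B)/|BC| = (0.5664,0.8241); ey = (-0.8241,0.5664)
θ=57°: P = B + -2.14·ex + 1.81·ey = (-1.0698,1.7775)
θ=93°: B = A + 3.00·(cos93°, sin93°) = (-0.1570, 2.9959)
θ=93°: |BD| = 12.5207
θ=93°: circle(B,3.00) ∩ circle(D,10.00): a=2.6264, h=1.4499
θ=93°:   candidates: C₊=(2.7400,3.7752) cross=18.154; C₋=(2.0462,0.9597) cross=-18.154
θ=93°:   branch + wants cross > 0 → take C=(2.7400,3.7752) (cross=18.154)
θ=93°: ex = (C−B)/|BC| = (0.9657,0.2598); ey = (-0.2598,0.9657)
θ=93°: P = B + -2.14·ex + 1.81·ey = (-2.6937,4.1878)
θ=352°: B = A + 3.00·(cos352°, sin352°) = (2.9708, -0.4175)
θ=352°: |BD| = 9.0388
θ=352°: circle(B,3.00) ∩ circle(D,10.00): a=-0.5144, h=2.9556
θ=352°:   candidates: C₊=(2.3204,2.5111) cross=26.715; C₋=(2.5935,-3.3937) cross=-26.715
θ=352°:   branch + wants cross > 0 → take C=(2.3204,2.5111) (cross=26.715)
θ=352°: ex = (C−B)/|BC| = (-0.2168,0.9762); ey = (-0.9762,-0.2168)
θ=352°: P = B + -2.14·ex + 1.81·ey = (1.6678,-2.8990)

θ=27°: 0.64 -0.57
θ=57°: -1.07 1.78
θ=93°: -2.69 4.19
θ=352°: 1.67 -2.90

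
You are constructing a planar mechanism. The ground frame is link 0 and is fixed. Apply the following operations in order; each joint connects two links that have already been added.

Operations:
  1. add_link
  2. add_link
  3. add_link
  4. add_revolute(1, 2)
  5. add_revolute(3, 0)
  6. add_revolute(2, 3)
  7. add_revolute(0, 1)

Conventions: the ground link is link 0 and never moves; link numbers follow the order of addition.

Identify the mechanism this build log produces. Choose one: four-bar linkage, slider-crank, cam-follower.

links: 4 (incl. ground); joints: 4 revolute, 0 prismatic, 0 higher (cam) pair, forming one closed loop
4 links in a single 4R loop → four-bar linkage

four-bar linkage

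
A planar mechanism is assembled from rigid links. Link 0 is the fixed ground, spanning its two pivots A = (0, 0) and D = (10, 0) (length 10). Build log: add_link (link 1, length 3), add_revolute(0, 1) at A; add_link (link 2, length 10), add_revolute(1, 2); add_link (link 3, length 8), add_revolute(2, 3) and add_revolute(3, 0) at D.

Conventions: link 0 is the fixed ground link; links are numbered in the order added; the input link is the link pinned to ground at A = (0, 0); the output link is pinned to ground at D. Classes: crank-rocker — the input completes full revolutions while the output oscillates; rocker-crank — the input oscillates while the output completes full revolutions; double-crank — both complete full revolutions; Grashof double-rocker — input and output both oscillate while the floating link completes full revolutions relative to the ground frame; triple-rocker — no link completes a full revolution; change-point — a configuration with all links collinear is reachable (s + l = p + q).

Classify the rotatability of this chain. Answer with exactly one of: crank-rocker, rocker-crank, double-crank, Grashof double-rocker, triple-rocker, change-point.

lengths: ground=10, input=3, coupler=10, output=8
sorted: s=3 (shortest), l=10 (longest), p+q=18
s + l = 13 vs p + q = 18
s + l < p + q (Grashof) with shortest = input link → crank-rocker

crank-rocker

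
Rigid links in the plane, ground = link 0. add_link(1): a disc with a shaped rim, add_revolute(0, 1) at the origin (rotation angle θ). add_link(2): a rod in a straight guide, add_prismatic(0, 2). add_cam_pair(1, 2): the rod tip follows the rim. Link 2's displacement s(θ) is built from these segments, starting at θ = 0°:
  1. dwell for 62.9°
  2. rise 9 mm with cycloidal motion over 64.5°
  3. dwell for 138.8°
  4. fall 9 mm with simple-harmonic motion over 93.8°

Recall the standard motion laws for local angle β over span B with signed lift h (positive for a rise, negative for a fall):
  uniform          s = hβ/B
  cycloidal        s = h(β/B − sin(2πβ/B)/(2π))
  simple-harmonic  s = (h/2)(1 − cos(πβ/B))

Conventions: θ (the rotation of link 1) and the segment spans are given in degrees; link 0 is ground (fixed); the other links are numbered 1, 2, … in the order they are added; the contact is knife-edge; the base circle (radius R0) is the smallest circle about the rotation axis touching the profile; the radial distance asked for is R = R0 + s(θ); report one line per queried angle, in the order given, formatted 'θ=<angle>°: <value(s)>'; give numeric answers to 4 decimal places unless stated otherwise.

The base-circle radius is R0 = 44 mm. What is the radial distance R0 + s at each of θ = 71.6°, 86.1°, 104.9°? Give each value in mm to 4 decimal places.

segment 1 (0° to 62.9°, dwell): s unchanged at 0.0000
θ = 71.6° falls in segment 2 (62.9° to 127.4°, cycloidal, h = 9): β = 71.6 − 62.9 = 8.7°, B = 64.5°; Δs = 9·(0.1349 − sin(2π·0.1349)/(2π)) = 0.1402; s = 0.0000 + 0.1402 = 0.1402
θ = 86.1° falls in segment 2 (62.9° to 127.4°, cycloidal, h = 9): β = 86.1 − 62.9 = 23.2°, B = 64.5°; Δs = 9·(0.3597 − sin(2π·0.3597)/(2π)) = 2.1318; s = 0.0000 + 2.1318 = 2.1318
θ = 104.9° falls in segment 2 (62.9° to 127.4°, cycloidal, h = 9): β = 104.9 − 62.9 = 42°, B = 64.5°; Δs = 9·(0.6512 − sin(2π·0.6512)/(2π)) = 7.0254; s = 0.0000 + 7.0254 = 7.0254
θ=71.6°: R = R0 + s = 44 + 0.1402 = 44.1402
θ=86.1°: R = R0 + s = 44 + 2.1318 = 46.1318
θ=104.9°: R = R0 + s = 44 + 7.0254 = 51.0254

θ=71.6°: 44.1402
θ=86.1°: 46.1318
θ=104.9°: 51.0254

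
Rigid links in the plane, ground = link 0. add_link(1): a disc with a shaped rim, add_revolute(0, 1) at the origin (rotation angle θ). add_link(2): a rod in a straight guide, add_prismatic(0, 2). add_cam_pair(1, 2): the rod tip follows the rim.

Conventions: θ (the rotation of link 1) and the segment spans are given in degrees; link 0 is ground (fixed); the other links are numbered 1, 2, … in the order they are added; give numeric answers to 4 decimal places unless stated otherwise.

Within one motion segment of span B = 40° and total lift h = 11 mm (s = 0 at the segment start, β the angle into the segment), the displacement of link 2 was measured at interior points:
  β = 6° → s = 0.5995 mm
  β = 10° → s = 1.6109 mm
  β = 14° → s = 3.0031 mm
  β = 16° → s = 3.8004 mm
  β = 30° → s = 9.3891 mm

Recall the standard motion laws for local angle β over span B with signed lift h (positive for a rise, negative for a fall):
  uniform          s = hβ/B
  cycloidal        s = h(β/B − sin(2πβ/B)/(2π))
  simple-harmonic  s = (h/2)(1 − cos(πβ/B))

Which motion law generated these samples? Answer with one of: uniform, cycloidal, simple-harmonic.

candidates at β/B = r: uniform s = h·r (linear in β); cycloidal s = h·(r − sin(2πr)/(2π)); simple-harmonic s = (h/2)(1 − cos(πr))
β=6°: printed 0.5995 | uniform 1.6500, cycloidal 0.2337, simple-harmonic 0.5995
β=10°: printed 1.6109 | uniform 2.7500, cycloidal 0.9993, simple-harmonic 1.6109
β=14°: printed 3.0031 | uniform 3.8500, cycloidal 2.4337, simple-harmonic 3.0031
β=16°: printed 3.8004 | uniform 4.4000, cycloidal 3.3710, simple-harmonic 3.8004
β=30°: printed 9.3891 | uniform 8.2500, cycloidal 10.0007, simple-harmonic 9.3891
only one law matches every sample → simple-harmonic

simple-harmonic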